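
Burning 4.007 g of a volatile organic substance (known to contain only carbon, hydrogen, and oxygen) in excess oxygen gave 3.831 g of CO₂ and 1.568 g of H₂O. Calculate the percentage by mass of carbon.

26.09%

mol C = 3.831 g CO₂ ÷ 44.009 g/mol = 0.087050 mol
mol H = 2 × 1.568 g H₂O ÷ 18.015 g/mol = 0.17408 mol
mass O = 4.007 − (1.0456 + 0.17547) = 2.7860 g → mol O = 2.7860 ÷ 15.999 = 0.17413 mol
mass % C = 1.0456 g ÷ 4.007 g × 100%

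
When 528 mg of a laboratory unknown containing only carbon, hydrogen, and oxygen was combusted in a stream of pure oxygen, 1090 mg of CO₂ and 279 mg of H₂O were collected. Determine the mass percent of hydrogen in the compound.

mol C = 1.09 g CO₂ ÷ 44.009 g/mol = 0.02477 mol
mol H = 2 × 0.279 g H₂O ÷ 18.015 g/mol = 0.03097 mol
mass O = 0.528 − (0.2975 + 0.03122) = 0.1993 g → mol O = 0.1993 ÷ 15.999 = 0.01246 mol
mass % H = 0.03122 g ÷ 0.528 g × 100%

5.9%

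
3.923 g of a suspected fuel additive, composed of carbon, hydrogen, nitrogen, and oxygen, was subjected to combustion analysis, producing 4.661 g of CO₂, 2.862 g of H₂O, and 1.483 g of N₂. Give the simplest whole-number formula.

mol C = 4.661 g CO₂ ÷ 44.009 g/mol = 0.10591 mol
mol H = 2 × 2.862 g H₂O ÷ 18.015 g/mol = 0.31774 mol
mol N = 2 × 1.483 g N₂ ÷ 28.014 g/mol = 0.10588 mol
mass O = 3.923 − (1.2721 + 0.32028 + 1.4830) = 0.84764 g → mol O = 0.84764 ÷ 15.999 = 0.052981 mol
Divide by the smallest (0.052981 mol): C 1.999, H 5.997, N 1.998, O 1.000

C2H6N2O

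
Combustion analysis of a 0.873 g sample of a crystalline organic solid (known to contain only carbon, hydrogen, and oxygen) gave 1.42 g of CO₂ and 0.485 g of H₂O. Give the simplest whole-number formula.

C6H10O5

mol C = 1.42 g CO₂ ÷ 44.009 g/mol = 0.03227 mol
mol H = 2 × 0.485 g H₂O ÷ 18.015 g/mol = 0.05384 mol
mass O = 0.873 − (0.3875 + 0.05427) = 0.4312 g → mol O = 0.4312 ÷ 15.999 = 0.02695 mol
Divide by the smallest (0.02695 mol): C 1.197, H 1.998, O 1.000
Multiplying each by 5 gives whole numbers: C 5.99, H 9.99, O 5.00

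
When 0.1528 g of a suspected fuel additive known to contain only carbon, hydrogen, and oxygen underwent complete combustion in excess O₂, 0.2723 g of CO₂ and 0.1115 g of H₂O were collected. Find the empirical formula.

mol C = 0.2723 g CO₂ ÷ 44.009 g/mol = 0.0061874 mol
mol H = 2 × 0.1115 g H₂O ÷ 18.015 g/mol = 0.012379 mol
mass O = 0.1528 − (0.074317 + 0.012478) = 0.066006 g → mol O = 0.066006 ÷ 15.999 = 0.0041256 mol
Divide by the smallest (0.0041256 mol): C 1.500, H 3.000, O 1.000
Multiplying each by 2 gives whole numbers: C 3.00, H 6.00, O 2.00

C3H6O2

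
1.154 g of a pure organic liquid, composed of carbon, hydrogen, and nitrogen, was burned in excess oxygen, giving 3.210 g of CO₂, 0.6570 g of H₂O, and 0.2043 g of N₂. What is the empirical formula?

mol C = 3.210 g CO₂ ÷ 44.009 g/mol = 0.072940 mol
mol H = 2 × 0.6570 g H₂O ÷ 18.015 g/mol = 0.072939 mol
mol N = 2 × 0.2043 g N₂ ÷ 28.014 g/mol = 0.014586 mol
Divide by the smallest (0.014586 mol): C 5.001, H 5.001, N 1.000

C5H5N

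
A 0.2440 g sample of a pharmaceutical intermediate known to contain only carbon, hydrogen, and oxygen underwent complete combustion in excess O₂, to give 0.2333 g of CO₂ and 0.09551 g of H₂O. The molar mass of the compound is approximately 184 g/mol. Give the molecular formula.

C4H8O8

mol C = 0.2333 g CO₂ ÷ 44.009 g/mol = 0.0053012 mol
mol H = 2 × 0.09551 g H₂O ÷ 18.015 g/mol = 0.010603 mol
mass O = 0.2440 − (0.063673 + 0.010688) = 0.16964 g → mol O = 0.16964 ÷ 15.999 = 0.010603 mol
Divide by the smallest (0.0053012 mol): C 1.000, H 2.000, O 2.000
Empirical formula: CH2O2
Empirical-formula mass = 46.02 g/mol; 184 ÷ 46.02 ≈ 4, so the molecular formula is C4H8O8.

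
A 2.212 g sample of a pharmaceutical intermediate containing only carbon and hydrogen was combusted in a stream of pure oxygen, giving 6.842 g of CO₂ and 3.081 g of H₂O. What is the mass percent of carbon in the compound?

mol C = 6.842 g CO₂ ÷ 44.009 g/mol = 0.15547 mol
mol H = 2 × 3.081 g H₂O ÷ 18.015 g/mol = 0.34205 mol
mass % C = 1.8673 g ÷ 2.212 g × 100%

84.42%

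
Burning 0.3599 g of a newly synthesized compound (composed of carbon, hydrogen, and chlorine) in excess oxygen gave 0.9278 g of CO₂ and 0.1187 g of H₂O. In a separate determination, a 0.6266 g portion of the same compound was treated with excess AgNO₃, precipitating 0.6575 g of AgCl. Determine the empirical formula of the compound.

mol C = 0.9278 g CO₂ ÷ 44.009 g/mol = 0.021082 mol
mol H = 2 × 0.1187 g H₂O ÷ 18.015 g/mol = 0.013178 mol
From the AgCl data: mol Cl per gram of compound = (0.6575 ÷ 143.318) ÷ 0.6266 = 0.0073216 mol/g, so in the 0.3599 g combustion sample mol Cl = 0.0026350 mol
Divide by the smallest (0.0026350 mol): C 8.001, H 5.001, Cl 1.000

C8H5Cl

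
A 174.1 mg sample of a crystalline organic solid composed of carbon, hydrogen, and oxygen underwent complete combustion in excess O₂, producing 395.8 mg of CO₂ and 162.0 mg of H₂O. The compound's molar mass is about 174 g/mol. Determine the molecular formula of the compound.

C9H18O3

mol C = 0.3958 g CO₂ ÷ 44.009 g/mol = 0.0089936 mol
mol H = 2 × 0.1620 g H₂O ÷ 18.015 g/mol = 0.017985 mol
mass O = 0.1741 − (0.10802 + 0.018129) = 0.047949 g → mol O = 0.047949 ÷ 15.999 = 0.0029970 mol
Divide by the smallest (0.0029970 mol): C 3.001, H 6.001, O 1.000
Empirical formula: C3H6O
Empirical-formula mass = 58.08 g/mol; 174 ÷ 58.08 ≈ 3, so the molecular formula is C9H18O3.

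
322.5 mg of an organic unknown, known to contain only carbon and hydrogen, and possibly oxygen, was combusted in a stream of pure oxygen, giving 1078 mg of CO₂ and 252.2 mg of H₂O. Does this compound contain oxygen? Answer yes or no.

mol C = 1.078 g CO₂ ÷ 44.009 g/mol = 0.024495 mol
mol H = 2 × 0.2522 g H₂O ÷ 18.015 g/mol = 0.027999 mol
C and H together account for 0.32243 g — essentially the entire 0.3225 g sample — so the compound contains no oxygen.

no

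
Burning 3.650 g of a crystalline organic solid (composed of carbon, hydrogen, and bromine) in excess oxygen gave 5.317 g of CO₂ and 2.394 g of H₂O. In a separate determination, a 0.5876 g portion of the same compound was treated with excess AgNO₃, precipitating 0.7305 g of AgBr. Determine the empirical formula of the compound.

mol C = 5.317 g CO₂ ÷ 44.009 g/mol = 0.12082 mol
mol H = 2 × 2.394 g H₂O ÷ 18.015 g/mol = 0.26578 mol
From the AgBr data: mol Br per gram of compound = (0.7305 ÷ 187.772) ÷ 0.5876 = 0.0066208 mol/g, so in the 3.650 g combustion sample mol Br = 0.024166 mol
Divide by the smallest (0.024166 mol): C 4.999, H 10.998, Br 1.000

C5H11Br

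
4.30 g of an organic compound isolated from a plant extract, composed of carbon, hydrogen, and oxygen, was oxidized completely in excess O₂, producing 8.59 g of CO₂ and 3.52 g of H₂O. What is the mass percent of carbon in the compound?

54.5%

mol C = 8.59 g CO₂ ÷ 44.009 g/mol = 0.1952 mol
mol H = 2 × 3.52 g H₂O ÷ 18.015 g/mol = 0.3908 mol
mass O = 4.30 − (2.344 + 0.3939) = 1.562 g → mol O = 1.562 ÷ 15.999 = 0.09761 mol
mass % C = 2.344 g ÷ 4.30 g × 100%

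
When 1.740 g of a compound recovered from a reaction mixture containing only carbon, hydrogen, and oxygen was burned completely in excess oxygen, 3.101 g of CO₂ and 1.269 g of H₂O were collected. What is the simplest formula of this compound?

mol C = 3.101 g CO₂ ÷ 44.009 g/mol = 0.070463 mol
mol H = 2 × 1.269 g H₂O ÷ 18.015 g/mol = 0.14088 mol
mass O = 1.740 − (0.84633 + 0.14201) = 0.75166 g → mol O = 0.75166 ÷ 15.999 = 0.046982 mol
Divide by the smallest (0.046982 mol): C 1.500, H 2.999, O 1.000
Multiplying each by 2 gives whole numbers: C 3.00, H 6.00, O 2.00

C3H6O2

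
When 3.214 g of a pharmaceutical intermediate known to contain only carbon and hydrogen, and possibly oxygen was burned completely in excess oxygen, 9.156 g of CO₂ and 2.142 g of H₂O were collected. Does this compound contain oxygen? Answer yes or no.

mol C = 9.156 g CO₂ ÷ 44.009 g/mol = 0.20805 mol
mol H = 2 × 2.142 g H₂O ÷ 18.015 g/mol = 0.23780 mol
C and H account for only 2.7386 g of the 3.214 g sample; the remaining 0.47543 g must be oxygen.

yes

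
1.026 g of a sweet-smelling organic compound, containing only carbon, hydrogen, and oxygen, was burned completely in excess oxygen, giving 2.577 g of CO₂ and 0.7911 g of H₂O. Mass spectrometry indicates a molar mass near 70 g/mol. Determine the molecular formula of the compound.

C4H6O

mol C = 2.577 g CO₂ ÷ 44.009 g/mol = 0.058556 mol
mol H = 2 × 0.7911 g H₂O ÷ 18.015 g/mol = 0.087827 mol
mass O = 1.026 − (0.70332 + 0.088529) = 0.23415 g → mol O = 0.23415 ÷ 15.999 = 0.014635 mol
Divide by the smallest (0.014635 mol): C 4.001, H 6.001, O 1.000
Empirical formula: C4H6O
Empirical-formula mass = 70.09 g/mol; 70 ÷ 70.09 ≈ 1, so the molecular formula is C4H6O.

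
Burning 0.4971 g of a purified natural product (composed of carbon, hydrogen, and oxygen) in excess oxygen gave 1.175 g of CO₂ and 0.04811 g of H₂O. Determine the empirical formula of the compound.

mol C = 1.175 g CO₂ ÷ 44.009 g/mol = 0.026699 mol
mol H = 2 × 0.04811 g H₂O ÷ 18.015 g/mol = 0.0053411 mol
mass O = 0.4971 − (0.32068 + 0.0053838) = 0.17103 g → mol O = 0.17103 ÷ 15.999 = 0.010690 mol
Divide by the smallest (0.0053411 mol): C 4.999, H 1.000, O 2.002

C5HO2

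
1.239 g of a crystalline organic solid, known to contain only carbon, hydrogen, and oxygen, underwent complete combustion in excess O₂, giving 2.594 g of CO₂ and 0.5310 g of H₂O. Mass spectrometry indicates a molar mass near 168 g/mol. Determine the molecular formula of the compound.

mol C = 2.594 g CO₂ ÷ 44.009 g/mol = 0.058942 mol
mol H = 2 × 0.5310 g H₂O ÷ 18.015 g/mol = 0.058951 mol
mass O = 1.239 − (0.70796 + 0.059422) = 0.47162 g → mol O = 0.47162 ÷ 15.999 = 0.029478 mol
Divide by the smallest (0.029478 mol): C 2.000, H 2.000, O 1.000
Empirical formula: C2H2O
Empirical-formula mass = 42.04 g/mol; 168 ÷ 42.04 ≈ 4, so the molecular formula is C8H8O4.

C8H8O4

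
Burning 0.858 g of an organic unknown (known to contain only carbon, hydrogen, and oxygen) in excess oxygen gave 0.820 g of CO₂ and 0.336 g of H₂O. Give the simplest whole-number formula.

mol C = 0.820 g CO₂ ÷ 44.009 g/mol = 0.01863 mol
mol H = 2 × 0.336 g H₂O ÷ 18.015 g/mol = 0.03730 mol
mass O = 0.858 − (0.2238 + 0.03760) = 0.5966 g → mol O = 0.5966 ÷ 15.999 = 0.03729 mol
Divide by the smallest (0.01863 mol): C 1.000, H 2.002, O 2.001

CH2O2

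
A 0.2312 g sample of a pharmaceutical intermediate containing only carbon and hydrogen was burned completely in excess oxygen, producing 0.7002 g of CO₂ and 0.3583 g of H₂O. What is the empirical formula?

mol C = 0.7002 g CO₂ ÷ 44.009 g/mol = 0.015910 mol
mol H = 2 × 0.3583 g H₂O ÷ 18.015 g/mol = 0.039778 mol
Divide by the smallest (0.015910 mol): C 1.000, H 2.500
Multiplying each by 2 gives whole numbers: C 2.00, H 5.00

C2H5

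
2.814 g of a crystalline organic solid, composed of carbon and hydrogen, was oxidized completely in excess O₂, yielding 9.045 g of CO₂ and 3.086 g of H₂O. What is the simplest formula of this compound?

mol C = 9.045 g CO₂ ÷ 44.009 g/mol = 0.20553 mol
mol H = 2 × 3.086 g H₂O ÷ 18.015 g/mol = 0.34260 mol
Divide by the smallest (0.20553 mol): C 1.000, H 1.667
Multiplying each by 3 gives whole numbers: C 3.00, H 5.00

C3H5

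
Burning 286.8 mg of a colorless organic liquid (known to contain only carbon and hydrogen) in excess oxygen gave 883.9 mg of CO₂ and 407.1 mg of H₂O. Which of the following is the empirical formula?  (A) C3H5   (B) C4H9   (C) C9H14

mol C = 0.8839 g CO₂ ÷ 44.009 g/mol = 0.020085 mol
mol H = 2 × 0.4071 g H₂O ÷ 18.015 g/mol = 0.045196 mol
Divide by the smallest (0.020085 mol): C 1.000, H 2.250
Multiplying each by 4 gives whole numbers: C 4.00, H 9.00

(B) C4H9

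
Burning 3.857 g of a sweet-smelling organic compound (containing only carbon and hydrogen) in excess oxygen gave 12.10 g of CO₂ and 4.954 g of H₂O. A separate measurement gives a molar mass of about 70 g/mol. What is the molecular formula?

mol C = 12.10 g CO₂ ÷ 44.009 g/mol = 0.27494 mol
mol H = 2 × 4.954 g H₂O ÷ 18.015 g/mol = 0.54999 mol
Divide by the smallest (0.27494 mol): C 1.000, H 2.000
Empirical formula: CH2
Empirical-formula mass = 14.03 g/mol; 70 ÷ 14.03 ≈ 5, so the molecular formula is C5H10.

C5H10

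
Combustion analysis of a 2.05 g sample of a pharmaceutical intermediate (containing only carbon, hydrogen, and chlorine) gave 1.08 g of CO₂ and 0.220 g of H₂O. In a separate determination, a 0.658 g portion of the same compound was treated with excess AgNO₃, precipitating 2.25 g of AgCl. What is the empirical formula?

CHCl2

mol C = 1.08 g CO₂ ÷ 44.009 g/mol = 0.02454 mol
mol H = 2 × 0.220 g H₂O ÷ 18.015 g/mol = 0.02442 mol
From the AgCl data: mol Cl per gram of compound = (2.25 ÷ 143.318) ÷ 0.658 = 0.02386 mol/g, so in the 2.05 g combustion sample mol Cl = 0.04891 mol
Divide by the smallest (0.02442 mol): C 1.005, H 1.000, Cl 2.003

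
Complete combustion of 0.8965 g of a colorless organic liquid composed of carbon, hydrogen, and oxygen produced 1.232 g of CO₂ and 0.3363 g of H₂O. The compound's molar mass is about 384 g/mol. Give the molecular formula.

mol C = 1.232 g CO₂ ÷ 44.009 g/mol = 0.027994 mol
mol H = 2 × 0.3363 g H₂O ÷ 18.015 g/mol = 0.037336 mol
mass O = 0.8965 − (0.33624 + 0.037634) = 0.52263 g → mol O = 0.52263 ÷ 15.999 = 0.032666 mol
Divide by the smallest (0.027994 mol): C 1.000, H 1.334, O 1.167
Multiplying each by 6 gives whole numbers: C 6.00, H 8.00, O 7.00
Empirical formula: C6H8O7
Empirical-formula mass = 192.12 g/mol; 384 ÷ 192.12 ≈ 2, so the molecular formula is C12H16O14.

C12H16O14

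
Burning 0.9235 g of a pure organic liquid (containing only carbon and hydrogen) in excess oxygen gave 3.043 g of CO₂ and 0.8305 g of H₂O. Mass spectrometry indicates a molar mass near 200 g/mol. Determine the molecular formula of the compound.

mol C = 3.043 g CO₂ ÷ 44.009 g/mol = 0.069145 mol
mol H = 2 × 0.8305 g H₂O ÷ 18.015 g/mol = 0.092201 mol
Divide by the smallest (0.069145 mol): C 1.000, H 1.333
Multiplying each by 3 gives whole numbers: C 3.00, H 4.00
Empirical formula: C3H4
Empirical-formula mass = 40.06 g/mol; 200 ÷ 40.06 ≈ 5, so the molecular formula is C15H20.

C15H20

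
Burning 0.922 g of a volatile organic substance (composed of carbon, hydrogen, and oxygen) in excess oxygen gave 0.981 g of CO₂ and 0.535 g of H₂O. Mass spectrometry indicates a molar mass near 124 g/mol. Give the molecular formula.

mol C = 0.981 g CO₂ ÷ 44.009 g/mol = 0.02229 mol
mol H = 2 × 0.535 g H₂O ÷ 18.015 g/mol = 0.05939 mol
mass O = 0.922 − (0.2677 + 0.05987) = 0.5944 g → mol O = 0.5944 ÷ 15.999 = 0.03715 mol
Divide by the smallest (0.02229 mol): C 1.000, H 2.665, O 1.667
Multiplying each by 3 gives whole numbers: C 3.00, H 7.99, O 5.00
Empirical formula: C3H8O5
Empirical-formula mass = 124.09 g/mol; 124 ÷ 124.09 ≈ 1, so the molecular formula is C3H8O5.

C3H8O5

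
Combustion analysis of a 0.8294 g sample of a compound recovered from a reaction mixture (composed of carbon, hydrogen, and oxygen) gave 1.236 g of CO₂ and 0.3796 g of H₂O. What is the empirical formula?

mol C = 1.236 g CO₂ ÷ 44.009 g/mol = 0.028085 mol
mol H = 2 × 0.3796 g H₂O ÷ 18.015 g/mol = 0.042143 mol
mass O = 0.8294 − (0.33733 + 0.042480) = 0.44959 g → mol O = 0.44959 ÷ 15.999 = 0.028101 mol
Divide by the smallest (0.028085 mol): C 1.000, H 1.501, O 1.001
Multiplying each by 2 gives whole numbers: C 2.00, H 3.00, O 2.00

C2H3O2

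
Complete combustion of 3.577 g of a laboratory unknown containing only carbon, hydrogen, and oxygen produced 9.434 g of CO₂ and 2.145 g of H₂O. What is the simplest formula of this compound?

mol C = 9.434 g CO₂ ÷ 44.009 g/mol = 0.21437 mol
mol H = 2 × 2.145 g H₂O ÷ 18.015 g/mol = 0.23813 mol
mass O = 3.577 − (2.5747 + 0.24004) = 0.76222 g → mol O = 0.76222 ÷ 15.999 = 0.047642 mol
Divide by the smallest (0.047642 mol): C 4.500, H 4.998, O 1.000
Multiplying each by 2 gives whole numbers: C 9.00, H 10.00, O 2.00

C9H10O2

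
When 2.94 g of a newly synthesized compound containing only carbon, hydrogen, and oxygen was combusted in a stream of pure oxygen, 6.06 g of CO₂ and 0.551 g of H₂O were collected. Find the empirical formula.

C9H4O5

mol C = 6.06 g CO₂ ÷ 44.009 g/mol = 0.1377 mol
mol H = 2 × 0.551 g H₂O ÷ 18.015 g/mol = 0.06117 mol
mass O = 2.94 − (1.654 + 0.06166) = 1.224 g → mol O = 1.224 ÷ 15.999 = 0.07653 mol
Divide by the smallest (0.06117 mol): C 2.251, H 1.000, O 1.251
Multiplying each by 4 gives whole numbers: C 9.00, H 4.00, O 5.00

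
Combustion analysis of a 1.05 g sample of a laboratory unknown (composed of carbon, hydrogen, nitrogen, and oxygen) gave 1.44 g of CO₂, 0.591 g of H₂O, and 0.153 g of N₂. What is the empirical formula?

mol C = 1.44 g CO₂ ÷ 44.009 g/mol = 0.03272 mol
mol H = 2 × 0.591 g H₂O ÷ 18.015 g/mol = 0.06561 mol
mol N = 2 × 0.153 g N₂ ÷ 28.014 g/mol = 0.01092 mol
mass O = 1.05 − (0.3930 + 0.06614 + 0.1530) = 0.4379 g → mol O = 0.4379 ÷ 15.999 = 0.02737 mol
Divide by the smallest (0.01092 mol): C 2.996, H 6.007, N 1.000, O 2.505
Multiplying each by 2 gives whole numbers: C 5.99, H 12.01, N 2.00, O 5.01

C6H12N2O5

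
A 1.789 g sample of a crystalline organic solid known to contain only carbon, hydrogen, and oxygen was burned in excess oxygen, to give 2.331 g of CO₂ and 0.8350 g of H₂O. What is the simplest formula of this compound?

C4H7O5

mol C = 2.331 g CO₂ ÷ 44.009 g/mol = 0.052966 mol
mol H = 2 × 0.8350 g H₂O ÷ 18.015 g/mol = 0.092701 mol
mass O = 1.789 − (0.63618 + 0.093442) = 1.0594 g → mol O = 1.0594 ÷ 15.999 = 0.066215 mol
Divide by the smallest (0.052966 mol): C 1.000, H 1.750, O 1.250
Multiplying each by 4 gives whole numbers: C 4.00, H 7.00, O 5.00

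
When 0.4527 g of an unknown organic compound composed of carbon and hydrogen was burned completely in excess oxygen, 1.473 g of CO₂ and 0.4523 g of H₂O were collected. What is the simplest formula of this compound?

mol C = 1.473 g CO₂ ÷ 44.009 g/mol = 0.033470 mol
mol H = 2 × 0.4523 g H₂O ÷ 18.015 g/mol = 0.050214 mol
Divide by the smallest (0.033470 mol): C 1.000, H 1.500
Multiplying each by 2 gives whole numbers: C 2.00, H 3.00

C2H3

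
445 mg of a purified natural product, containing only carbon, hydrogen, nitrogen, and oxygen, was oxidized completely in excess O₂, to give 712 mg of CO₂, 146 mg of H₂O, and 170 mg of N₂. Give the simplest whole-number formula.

mol C = 0.712 g CO₂ ÷ 44.009 g/mol = 0.01618 mol
mol H = 2 × 0.146 g H₂O ÷ 18.015 g/mol = 0.01621 mol
mol N = 2 × 0.170 g N₂ ÷ 28.014 g/mol = 0.01214 mol
mass O = 0.445 − (0.1943 + 0.01634 + 0.1700) = 0.06434 g → mol O = 0.06434 ÷ 15.999 = 0.004022 mol
Divide by the smallest (0.004022 mol): C 4.023, H 4.030, N 3.018, O 1.000

C4H4N3O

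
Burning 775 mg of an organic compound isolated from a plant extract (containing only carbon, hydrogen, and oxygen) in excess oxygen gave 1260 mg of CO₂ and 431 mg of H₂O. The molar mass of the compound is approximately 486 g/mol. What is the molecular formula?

C18H30O15

mol C = 1.26 g CO₂ ÷ 44.009 g/mol = 0.02863 mol
mol H = 2 × 0.431 g H₂O ÷ 18.015 g/mol = 0.04785 mol
mass O = 0.775 − (0.3439 + 0.04823) = 0.3829 g → mol O = 0.3829 ÷ 15.999 = 0.02393 mol
Divide by the smallest (0.02393 mol): C 1.196, H 1.999, O 1.000
Multiplying each by 5 gives whole numbers: C 5.98, H 10.00, O 5.00
Empirical formula: C6H10O5
Empirical-formula mass = 162.14 g/mol; 486 ÷ 162.14 ≈ 3, so the molecular formula is C18H30O15.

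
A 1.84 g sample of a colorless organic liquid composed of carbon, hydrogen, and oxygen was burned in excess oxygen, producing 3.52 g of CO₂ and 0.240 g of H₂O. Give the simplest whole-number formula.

C3HO2

mol C = 3.52 g CO₂ ÷ 44.009 g/mol = 0.07998 mol
mol H = 2 × 0.240 g H₂O ÷ 18.015 g/mol = 0.02664 mol
mass O = 1.84 − (0.9607 + 0.02686) = 0.8525 g → mol O = 0.8525 ÷ 15.999 = 0.05328 mol
Divide by the smallest (0.02664 mol): C 3.002, H 1.000, O 2.000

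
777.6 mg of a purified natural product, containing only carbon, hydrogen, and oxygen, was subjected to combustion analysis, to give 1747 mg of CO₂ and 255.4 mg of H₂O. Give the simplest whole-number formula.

mol C = 1.747 g CO₂ ÷ 44.009 g/mol = 0.039696 mol
mol H = 2 × 0.2554 g H₂O ÷ 18.015 g/mol = 0.028354 mol
mass O = 0.7776 − (0.47679 + 0.028581) = 0.27223 g → mol O = 0.27223 ÷ 15.999 = 0.017015 mol
Divide by the smallest (0.017015 mol): C 2.333, H 1.666, O 1.000
Multiplying each by 3 gives whole numbers: C 7.00, H 5.00, O 3.00

C7H5O3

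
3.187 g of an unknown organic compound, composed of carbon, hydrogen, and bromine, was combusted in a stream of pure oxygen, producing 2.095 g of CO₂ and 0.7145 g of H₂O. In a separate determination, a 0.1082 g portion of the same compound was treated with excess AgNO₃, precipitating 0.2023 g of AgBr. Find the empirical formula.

mol C = 2.095 g CO₂ ÷ 44.009 g/mol = 0.047604 mol
mol H = 2 × 0.7145 g H₂O ÷ 18.015 g/mol = 0.079323 mol
From the AgBr data: mol Br per gram of compound = (0.2023 ÷ 187.772) ÷ 0.1082 = 0.0099572 mol/g, so in the 3.187 g combustion sample mol Br = 0.031734 mol
Divide by the smallest (0.031734 mol): C 1.500, H 2.500, Br 1.000
Multiplying each by 2 gives whole numbers: C 3.00, H 5.00, Br 2.00

C3H5Br2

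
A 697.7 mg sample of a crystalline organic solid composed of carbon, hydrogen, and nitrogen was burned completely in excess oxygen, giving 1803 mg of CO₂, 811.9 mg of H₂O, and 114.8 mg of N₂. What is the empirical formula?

mol C = 1.803 g CO₂ ÷ 44.009 g/mol = 0.040969 mol
mol H = 2 × 0.8119 g H₂O ÷ 18.015 g/mol = 0.090136 mol
mol N = 2 × 0.1148 g N₂ ÷ 28.014 g/mol = 0.0081959 mol
Divide by the smallest (0.0081959 mol): C 4.999, H 10.998, N 1.000

C5H11N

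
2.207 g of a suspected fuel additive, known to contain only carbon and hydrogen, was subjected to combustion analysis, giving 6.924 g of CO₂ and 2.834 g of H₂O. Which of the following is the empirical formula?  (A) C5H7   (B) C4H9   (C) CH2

(C) CH2

mol C = 6.924 g CO₂ ÷ 44.009 g/mol = 0.15733 mol
mol H = 2 × 2.834 g H₂O ÷ 18.015 g/mol = 0.31463 mol
Divide by the smallest (0.15733 mol): C 1.000, H 2.000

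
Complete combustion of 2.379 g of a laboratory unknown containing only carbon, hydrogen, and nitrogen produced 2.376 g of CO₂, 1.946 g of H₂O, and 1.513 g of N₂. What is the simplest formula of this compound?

CH4N2

mol C = 2.376 g CO₂ ÷ 44.009 g/mol = 0.053989 mol
mol H = 2 × 1.946 g H₂O ÷ 18.015 g/mol = 0.21604 mol
mol N = 2 × 1.513 g N₂ ÷ 28.014 g/mol = 0.10802 mol
Divide by the smallest (0.053989 mol): C 1.000, H 4.002, N 2.001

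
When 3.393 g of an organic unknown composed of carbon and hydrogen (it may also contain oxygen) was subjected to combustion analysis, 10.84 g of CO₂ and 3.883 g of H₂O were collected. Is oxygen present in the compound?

mol C = 10.84 g CO₂ ÷ 44.009 g/mol = 0.24631 mol
mol H = 2 × 3.883 g H₂O ÷ 18.015 g/mol = 0.43109 mol
C and H together account for 3.3930 g — essentially the entire 3.393 g sample — so the compound contains no oxygen.

no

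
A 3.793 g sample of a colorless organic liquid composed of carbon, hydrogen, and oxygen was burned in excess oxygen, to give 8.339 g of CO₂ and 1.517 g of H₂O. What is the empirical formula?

mol C = 8.339 g CO₂ ÷ 44.009 g/mol = 0.18948 mol
mol H = 2 × 1.517 g H₂O ÷ 18.015 g/mol = 0.16842 mol
mass O = 3.793 − (2.2759 + 0.16976) = 1.3473 g → mol O = 1.3473 ÷ 15.999 = 0.084214 mol
Divide by the smallest (0.084214 mol): C 2.250, H 2.000, O 1.000
Multiplying each by 4 gives whole numbers: C 9.00, H 8.00, O 4.00

C9H8O4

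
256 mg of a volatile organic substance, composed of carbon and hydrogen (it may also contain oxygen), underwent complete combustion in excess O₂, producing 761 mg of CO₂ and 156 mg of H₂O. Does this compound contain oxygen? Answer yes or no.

mol C = 0.761 g CO₂ ÷ 44.009 g/mol = 0.01729 mol
mol H = 2 × 0.156 g H₂O ÷ 18.015 g/mol = 0.01732 mol
C and H account for only 0.2252 g of the 0.256 g sample; the remaining 0.03085 g must be oxygen.

yes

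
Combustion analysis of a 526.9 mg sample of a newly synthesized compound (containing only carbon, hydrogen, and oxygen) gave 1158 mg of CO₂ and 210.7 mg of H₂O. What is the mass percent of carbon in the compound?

59.98%

mol C = 1.158 g CO₂ ÷ 44.009 g/mol = 0.026313 mol
mol H = 2 × 0.2107 g H₂O ÷ 18.015 g/mol = 0.023392 mol
mass O = 0.5269 − (0.31604 + 0.023579) = 0.18728 g → mol O = 0.18728 ÷ 15.999 = 0.011706 mol
mass % C = 0.31604 g ÷ 0.5269 g × 100%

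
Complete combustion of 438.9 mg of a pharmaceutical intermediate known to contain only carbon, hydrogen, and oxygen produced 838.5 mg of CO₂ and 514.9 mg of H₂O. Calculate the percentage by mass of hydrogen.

13.13%

mol C = 0.8385 g CO₂ ÷ 44.009 g/mol = 0.019053 mol
mol H = 2 × 0.5149 g H₂O ÷ 18.015 g/mol = 0.057163 mol
mass O = 0.4389 − (0.22884 + 0.057621) = 0.15243 g → mol O = 0.15243 ÷ 15.999 = 0.0095278 mol
mass % H = 0.057621 g ÷ 0.4389 g × 100%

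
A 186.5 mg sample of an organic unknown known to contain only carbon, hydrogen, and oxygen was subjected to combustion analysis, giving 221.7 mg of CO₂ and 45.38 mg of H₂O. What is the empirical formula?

mol C = 0.2217 g CO₂ ÷ 44.009 g/mol = 0.0050376 mol
mol H = 2 × 0.04538 g H₂O ÷ 18.015 g/mol = 0.0050380 mol
mass O = 0.1865 − (0.060507 + 0.0050783) = 0.12091 g → mol O = 0.12091 ÷ 15.999 = 0.0075577 mol
Divide by the smallest (0.0050376 mol): C 1.000, H 1.000, O 1.500
Multiplying each by 2 gives whole numbers: C 2.00, H 2.00, O 3.00

C2H2O3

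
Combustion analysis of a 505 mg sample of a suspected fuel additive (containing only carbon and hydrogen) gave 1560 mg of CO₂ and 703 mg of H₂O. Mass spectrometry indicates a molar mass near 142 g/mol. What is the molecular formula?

C10H22

mol C = 1.56 g CO₂ ÷ 44.009 g/mol = 0.03545 mol
mol H = 2 × 0.703 g H₂O ÷ 18.015 g/mol = 0.07805 mol
Divide by the smallest (0.03545 mol): C 1.000, H 2.202
Multiplying each by 5 gives whole numbers: C 5.00, H 11.01
Empirical formula: C5H11
Empirical-formula mass = 71.14 g/mol; 142 ÷ 71.14 ≈ 2, so the molecular formula is C10H22.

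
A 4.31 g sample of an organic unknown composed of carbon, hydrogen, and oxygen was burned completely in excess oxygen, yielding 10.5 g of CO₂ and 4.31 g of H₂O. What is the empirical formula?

C4H8O

mol C = 10.5 g CO₂ ÷ 44.009 g/mol = 0.2386 mol
mol H = 2 × 4.31 g H₂O ÷ 18.015 g/mol = 0.4785 mol
mass O = 4.31 − (2.866 + 0.4823) = 0.9620 g → mol O = 0.9620 ÷ 15.999 = 0.06013 mol
Divide by the smallest (0.06013 mol): C 3.968, H 7.958, O 1.000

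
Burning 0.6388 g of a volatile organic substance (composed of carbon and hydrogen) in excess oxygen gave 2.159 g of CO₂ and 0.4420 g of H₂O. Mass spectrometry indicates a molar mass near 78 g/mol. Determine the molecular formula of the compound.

C6H6

mol C = 2.159 g CO₂ ÷ 44.009 g/mol = 0.049058 mol
mol H = 2 × 0.4420 g H₂O ÷ 18.015 g/mol = 0.049070 mol
Divide by the smallest (0.049058 mol): C 1.000, H 1.000
Empirical formula: CH
Empirical-formula mass = 13.02 g/mol; 78 ÷ 13.02 ≈ 6, so the molecular formula is C6H6.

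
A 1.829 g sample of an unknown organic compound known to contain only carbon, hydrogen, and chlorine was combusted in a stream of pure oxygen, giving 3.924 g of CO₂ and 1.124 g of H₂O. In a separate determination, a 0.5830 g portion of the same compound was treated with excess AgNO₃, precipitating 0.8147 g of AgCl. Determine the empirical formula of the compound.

mol C = 3.924 g CO₂ ÷ 44.009 g/mol = 0.089164 mol
mol H = 2 × 1.124 g H₂O ÷ 18.015 g/mol = 0.12478 mol
From the AgCl data: mol Cl per gram of compound = (0.8147 ÷ 143.318) ÷ 0.5830 = 0.0097505 mol/g, so in the 1.829 g combustion sample mol Cl = 0.017834 mol
Divide by the smallest (0.017834 mol): C 5.000, H 6.997, Cl 1.000

C5H7Cl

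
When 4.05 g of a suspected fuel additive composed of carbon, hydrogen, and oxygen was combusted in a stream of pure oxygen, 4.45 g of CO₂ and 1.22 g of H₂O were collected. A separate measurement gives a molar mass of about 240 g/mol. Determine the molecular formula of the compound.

C6H8O10

mol C = 4.45 g CO₂ ÷ 44.009 g/mol = 0.1011 mol
mol H = 2 × 1.22 g H₂O ÷ 18.015 g/mol = 0.1354 mol
mass O = 4.05 − (1.215 + 0.1365) = 2.699 g → mol O = 2.699 ÷ 15.999 = 0.1687 mol
Divide by the smallest (0.1011 mol): C 1.000, H 1.339, O 1.668
Multiplying each by 3 gives whole numbers: C 3.00, H 4.02, O 5.01
Empirical formula: C3H4O5
Empirical-formula mass = 120.06 g/mol; 240 ÷ 120.06 ≈ 2, so the molecular formula is C6H8O10.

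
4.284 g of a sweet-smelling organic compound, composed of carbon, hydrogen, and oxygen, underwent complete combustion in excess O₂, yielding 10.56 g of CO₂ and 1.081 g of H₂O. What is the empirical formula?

C6H3O2

mol C = 10.56 g CO₂ ÷ 44.009 g/mol = 0.23995 mol
mol H = 2 × 1.081 g H₂O ÷ 18.015 g/mol = 0.12001 mol
mass O = 4.284 − (2.8821 + 0.12097) = 1.2810 g → mol O = 1.2810 ÷ 15.999 = 0.080066 mol
Divide by the smallest (0.080066 mol): C 2.997, H 1.499, O 1.000
Multiplying each by 2 gives whole numbers: C 5.99, H 3.00, O 2.00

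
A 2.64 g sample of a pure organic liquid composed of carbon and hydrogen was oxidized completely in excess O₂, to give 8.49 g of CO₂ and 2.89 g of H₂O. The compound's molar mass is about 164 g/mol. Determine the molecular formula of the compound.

mol C = 8.49 g CO₂ ÷ 44.009 g/mol = 0.1929 mol
mol H = 2 × 2.89 g H₂O ÷ 18.015 g/mol = 0.3208 mol
Divide by the smallest (0.1929 mol): C 1.000, H 1.663
Multiplying each by 3 gives whole numbers: C 3.00, H 4.99
Empirical formula: C3H5
Empirical-formula mass = 41.07 g/mol; 164 ÷ 41.07 ≈ 4, so the molecular formula is C12H20.

C12H20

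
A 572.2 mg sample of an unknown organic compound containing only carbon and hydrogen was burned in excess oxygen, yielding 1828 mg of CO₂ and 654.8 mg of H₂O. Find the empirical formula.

C4H7

mol C = 1.828 g CO₂ ÷ 44.009 g/mol = 0.041537 mol
mol H = 2 × 0.6548 g H₂O ÷ 18.015 g/mol = 0.072695 mol
Divide by the smallest (0.041537 mol): C 1.000, H 1.750
Multiplying each by 4 gives whole numbers: C 4.00, H 7.00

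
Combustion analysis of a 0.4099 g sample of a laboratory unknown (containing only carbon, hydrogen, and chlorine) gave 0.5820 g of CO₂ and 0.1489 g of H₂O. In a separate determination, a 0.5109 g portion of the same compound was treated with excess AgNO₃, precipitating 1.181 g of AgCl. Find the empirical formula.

C4H5Cl2

mol C = 0.5820 g CO₂ ÷ 44.009 g/mol = 0.013225 mol
mol H = 2 × 0.1489 g H₂O ÷ 18.015 g/mol = 0.016531 mol
From the AgCl data: mol Cl per gram of compound = (1.181 ÷ 143.318) ÷ 0.5109 = 0.016129 mol/g, so in the 0.4099 g combustion sample mol Cl = 0.0066114 mol
Divide by the smallest (0.0066114 mol): C 2.000, H 2.500, Cl 1.000
Multiplying each by 2 gives whole numbers: C 4.00, H 5.00, Cl 2.00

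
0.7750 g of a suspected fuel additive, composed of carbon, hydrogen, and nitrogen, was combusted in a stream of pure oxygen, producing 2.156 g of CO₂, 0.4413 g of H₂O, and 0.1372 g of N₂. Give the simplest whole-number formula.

mol C = 2.156 g CO₂ ÷ 44.009 g/mol = 0.048990 mol
mol H = 2 × 0.4413 g H₂O ÷ 18.015 g/mol = 0.048993 mol
mol N = 2 × 0.1372 g N₂ ÷ 28.014 g/mol = 0.0097951 mol
Divide by the smallest (0.0097951 mol): C 5.001, H 5.002, N 1.000

C5H5N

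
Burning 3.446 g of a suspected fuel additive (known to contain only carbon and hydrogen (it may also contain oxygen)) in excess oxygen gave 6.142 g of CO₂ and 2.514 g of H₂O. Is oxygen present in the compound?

yes

mol C = 6.142 g CO₂ ÷ 44.009 g/mol = 0.13956 mol
mol H = 2 × 2.514 g H₂O ÷ 18.015 g/mol = 0.27910 mol
C and H account for only 1.9576 g of the 3.446 g sample; the remaining 1.4884 g must be oxygen.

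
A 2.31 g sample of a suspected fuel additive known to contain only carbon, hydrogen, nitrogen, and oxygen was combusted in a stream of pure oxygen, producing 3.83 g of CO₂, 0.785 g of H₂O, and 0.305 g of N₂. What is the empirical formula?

C8H8N2O5

mol C = 3.83 g CO₂ ÷ 44.009 g/mol = 0.08703 mol
mol H = 2 × 0.785 g H₂O ÷ 18.015 g/mol = 0.08715 mol
mol N = 2 × 0.305 g N₂ ÷ 28.014 g/mol = 0.02177 mol
mass O = 2.31 − (1.045 + 0.08785 + 0.3050) = 0.8719 g → mol O = 0.8719 ÷ 15.999 = 0.05449 mol
Divide by the smallest (0.02177 mol): C 3.997, H 4.002, N 1.000, O 2.503
Multiplying each by 2 gives whole numbers: C 7.99, H 8.00, N 2.00, O 5.01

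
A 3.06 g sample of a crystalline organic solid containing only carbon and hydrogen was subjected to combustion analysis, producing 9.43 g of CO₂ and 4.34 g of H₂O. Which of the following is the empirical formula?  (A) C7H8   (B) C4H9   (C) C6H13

mol C = 9.43 g CO₂ ÷ 44.009 g/mol = 0.2143 mol
mol H = 2 × 4.34 g H₂O ÷ 18.015 g/mol = 0.4818 mol
Divide by the smallest (0.2143 mol): C 1.000, H 2.249
Multiplying each by 4 gives whole numbers: C 4.00, H 8.99

(B) C4H9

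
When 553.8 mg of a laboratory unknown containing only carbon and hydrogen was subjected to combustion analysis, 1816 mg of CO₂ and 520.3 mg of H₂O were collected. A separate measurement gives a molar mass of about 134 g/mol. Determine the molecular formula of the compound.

mol C = 1.816 g CO₂ ÷ 44.009 g/mol = 0.041264 mol
mol H = 2 × 0.5203 g H₂O ÷ 18.015 g/mol = 0.057763 mol
Divide by the smallest (0.041264 mol): C 1.000, H 1.400
Multiplying each by 5 gives whole numbers: C 5.00, H 7.00
Empirical formula: C5H7
Empirical-formula mass = 67.11 g/mol; 134 ÷ 67.11 ≈ 2, so the molecular formula is C10H14.

C10H14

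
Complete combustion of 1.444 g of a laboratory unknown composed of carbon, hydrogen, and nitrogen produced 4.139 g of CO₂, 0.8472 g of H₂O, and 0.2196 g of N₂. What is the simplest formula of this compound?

mol C = 4.139 g CO₂ ÷ 44.009 g/mol = 0.094049 mol
mol H = 2 × 0.8472 g H₂O ÷ 18.015 g/mol = 0.094055 mol
mol N = 2 × 0.2196 g N₂ ÷ 28.014 g/mol = 0.015678 mol
Divide by the smallest (0.015678 mol): C 5.999, H 5.999, N 1.000

C6H6N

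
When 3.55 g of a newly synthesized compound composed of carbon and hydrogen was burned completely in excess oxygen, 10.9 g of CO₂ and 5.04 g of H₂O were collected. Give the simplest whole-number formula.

mol C = 10.9 g CO₂ ÷ 44.009 g/mol = 0.2477 mol
mol H = 2 × 5.04 g H₂O ÷ 18.015 g/mol = 0.5595 mol
Divide by the smallest (0.2477 mol): C 1.000, H 2.259
Multiplying each by 4 gives whole numbers: C 4.00, H 9.04

C4H9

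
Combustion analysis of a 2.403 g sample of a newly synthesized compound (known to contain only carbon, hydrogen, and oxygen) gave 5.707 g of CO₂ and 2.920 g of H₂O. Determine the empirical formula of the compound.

mol C = 5.707 g CO₂ ÷ 44.009 g/mol = 0.12968 mol
mol H = 2 × 2.920 g H₂O ÷ 18.015 g/mol = 0.32417 mol
mass O = 2.403 − (1.5576 + 0.32677) = 0.51867 g → mol O = 0.51867 ÷ 15.999 = 0.032419 mol
Divide by the smallest (0.032419 mol): C 4.000, H 10.000, O 1.000

C4H10O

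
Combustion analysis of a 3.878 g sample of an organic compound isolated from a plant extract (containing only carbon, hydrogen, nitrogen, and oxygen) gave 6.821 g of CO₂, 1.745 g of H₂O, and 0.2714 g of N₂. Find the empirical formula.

mol C = 6.821 g CO₂ ÷ 44.009 g/mol = 0.15499 mol
mol H = 2 × 1.745 g H₂O ÷ 18.015 g/mol = 0.19373 mol
mol N = 2 × 0.2714 g N₂ ÷ 28.014 g/mol = 0.019376 mol
mass O = 3.878 − (1.8616 + 0.19528 + 0.27140) = 1.5497 g → mol O = 1.5497 ÷ 15.999 = 0.096864 mol
Divide by the smallest (0.019376 mol): C 7.999, H 9.998, N 1.000, O 4.999

C8H10NO5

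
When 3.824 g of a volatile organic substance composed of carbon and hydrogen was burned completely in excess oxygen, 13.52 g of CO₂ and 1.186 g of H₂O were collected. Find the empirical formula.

C7H3

mol C = 13.52 g CO₂ ÷ 44.009 g/mol = 0.30721 mol
mol H = 2 × 1.186 g H₂O ÷ 18.015 g/mol = 0.13167 mol
Divide by the smallest (0.13167 mol): C 2.333, H 1.000
Multiplying each by 3 gives whole numbers: C 7.00, H 3.00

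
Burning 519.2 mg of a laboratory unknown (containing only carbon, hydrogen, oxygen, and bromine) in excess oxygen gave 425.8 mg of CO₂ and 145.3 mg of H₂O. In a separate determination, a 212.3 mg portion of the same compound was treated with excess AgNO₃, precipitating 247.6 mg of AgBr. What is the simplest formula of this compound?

mol C = 0.4258 g CO₂ ÷ 44.009 g/mol = 0.0096753 mol
mol H = 2 × 0.1453 g H₂O ÷ 18.015 g/mol = 0.016131 mol
From the AgBr data: mol Br per gram of compound = (0.2476 ÷ 187.772) ÷ 0.2123 = 0.0062111 mol/g, so in the 0.5192 g combustion sample mol Br = 0.0032248 mol
mass O = 0.5192 − (0.11621 + 0.016260 + 0.25768) = 0.12905 g → mol O = 0.12905 ÷ 15.999 = 0.0080664 mol
Divide by the smallest (0.0032248 mol): C 3.000, H 5.002, Br 1.000, O 2.501
Multiplying each by 2 gives whole numbers: C 6.00, H 10.00, Br 2.00, O 5.00

C6H10Br2O5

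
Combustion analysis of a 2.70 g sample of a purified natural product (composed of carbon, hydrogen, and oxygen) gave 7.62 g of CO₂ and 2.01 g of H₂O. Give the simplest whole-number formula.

C7H9O

mol C = 7.62 g CO₂ ÷ 44.009 g/mol = 0.1731 mol
mol H = 2 × 2.01 g H₂O ÷ 18.015 g/mol = 0.2231 mol
mass O = 2.70 − (2.080 + 0.2249) = 0.3954 g → mol O = 0.3954 ÷ 15.999 = 0.02471 mol
Divide by the smallest (0.02471 mol): C 7.006, H 9.029, O 1.000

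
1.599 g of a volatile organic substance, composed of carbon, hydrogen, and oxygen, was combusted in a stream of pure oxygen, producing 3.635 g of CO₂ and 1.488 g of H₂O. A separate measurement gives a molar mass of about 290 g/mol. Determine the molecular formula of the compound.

C15H30O5

mol C = 3.635 g CO₂ ÷ 44.009 g/mol = 0.082597 mol
mol H = 2 × 1.488 g H₂O ÷ 18.015 g/mol = 0.16520 mol
mass O = 1.599 − (0.99207 + 0.16652) = 0.44041 g → mol O = 0.44041 ÷ 15.999 = 0.027528 mol
Divide by the smallest (0.027528 mol): C 3.001, H 6.001, O 1.000
Empirical formula: C3H6O
Empirical-formula mass = 58.08 g/mol; 290 ÷ 58.08 ≈ 5, so the molecular formula is C15H30O5.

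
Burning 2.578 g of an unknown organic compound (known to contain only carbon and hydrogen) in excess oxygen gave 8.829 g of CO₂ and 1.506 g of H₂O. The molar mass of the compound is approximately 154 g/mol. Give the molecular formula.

mol C = 8.829 g CO₂ ÷ 44.009 g/mol = 0.20062 mol
mol H = 2 × 1.506 g H₂O ÷ 18.015 g/mol = 0.16719 mol
Divide by the smallest (0.16719 mol): C 1.200, H 1.000
Multiplying each by 5 gives whole numbers: C 6.00, H 5.00
Empirical formula: C6H5
Empirical-formula mass = 77.11 g/mol; 154 ÷ 77.11 ≈ 2, so the molecular formula is C12H10.

C12H10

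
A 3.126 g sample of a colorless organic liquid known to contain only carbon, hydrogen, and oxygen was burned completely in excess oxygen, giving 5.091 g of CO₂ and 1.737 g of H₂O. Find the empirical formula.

mol C = 5.091 g CO₂ ÷ 44.009 g/mol = 0.11568 mol
mol H = 2 × 1.737 g H₂O ÷ 18.015 g/mol = 0.19284 mol
mass O = 3.126 − (1.3894 + 0.19438) = 1.5422 g → mol O = 1.5422 ÷ 15.999 = 0.096392 mol
Divide by the smallest (0.096392 mol): C 1.200, H 2.001, O 1.000
Multiplying each by 5 gives whole numbers: C 6.00, H 10.00, O 5.00

C6H10O5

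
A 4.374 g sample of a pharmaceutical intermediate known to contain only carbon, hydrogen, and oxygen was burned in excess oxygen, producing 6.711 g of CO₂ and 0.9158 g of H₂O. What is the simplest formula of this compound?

C3H2O3

mol C = 6.711 g CO₂ ÷ 44.009 g/mol = 0.15249 mol
mol H = 2 × 0.9158 g H₂O ÷ 18.015 g/mol = 0.10167 mol
mass O = 4.374 − (1.8316 + 0.10248) = 2.4399 g → mol O = 2.4399 ÷ 15.999 = 0.15251 mol
Divide by the smallest (0.10167 mol): C 1.500, H 1.000, O 1.500
Multiplying each by 2 gives whole numbers: C 3.00, H 2.00, O 3.00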